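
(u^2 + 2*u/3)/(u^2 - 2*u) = (u + 2/3)/(u - 2)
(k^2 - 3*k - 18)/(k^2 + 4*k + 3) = (k - 6)/(k + 1)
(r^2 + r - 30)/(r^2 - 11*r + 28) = (r^2 + r - 30)/(r^2 - 11*r + 28)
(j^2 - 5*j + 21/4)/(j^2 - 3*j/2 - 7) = (j - 3/2)/(j + 2)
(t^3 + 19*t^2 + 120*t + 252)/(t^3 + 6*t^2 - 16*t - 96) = (t^2 + 13*t + 42)/(t^2 - 16)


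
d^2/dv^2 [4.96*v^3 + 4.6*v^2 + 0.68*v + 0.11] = 29.76*v + 9.2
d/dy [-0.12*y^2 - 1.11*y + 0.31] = -0.24*y - 1.11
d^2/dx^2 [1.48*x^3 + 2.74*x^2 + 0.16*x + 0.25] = 8.88*x + 5.48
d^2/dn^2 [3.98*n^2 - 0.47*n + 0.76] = 7.96000000000000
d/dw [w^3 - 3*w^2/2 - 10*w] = 3*w^2 - 3*w - 10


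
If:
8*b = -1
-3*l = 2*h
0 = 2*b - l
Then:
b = -1/8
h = 3/8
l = -1/4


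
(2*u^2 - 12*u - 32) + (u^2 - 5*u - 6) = 3*u^2 - 17*u - 38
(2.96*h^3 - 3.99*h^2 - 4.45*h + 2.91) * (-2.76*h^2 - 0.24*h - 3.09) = -8.1696*h^5 + 10.302*h^4 + 4.0932*h^3 + 5.3655*h^2 + 13.0521*h - 8.9919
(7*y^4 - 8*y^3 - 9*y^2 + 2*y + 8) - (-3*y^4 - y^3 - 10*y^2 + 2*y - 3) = 10*y^4 - 7*y^3 + y^2 + 11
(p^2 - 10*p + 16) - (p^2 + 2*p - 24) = 40 - 12*p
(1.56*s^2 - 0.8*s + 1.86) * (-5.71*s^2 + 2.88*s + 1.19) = -8.9076*s^4 + 9.0608*s^3 - 11.0682*s^2 + 4.4048*s + 2.2134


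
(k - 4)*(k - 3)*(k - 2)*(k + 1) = k^4 - 8*k^3 + 17*k^2 + 2*k - 24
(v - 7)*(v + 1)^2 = v^3 - 5*v^2 - 13*v - 7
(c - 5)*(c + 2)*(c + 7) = c^3 + 4*c^2 - 31*c - 70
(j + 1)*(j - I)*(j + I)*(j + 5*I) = j^4 + j^3 + 5*I*j^3 + j^2 + 5*I*j^2 + j + 5*I*j + 5*I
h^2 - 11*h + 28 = (h - 7)*(h - 4)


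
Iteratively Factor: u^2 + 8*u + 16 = (u + 4)*(u + 4)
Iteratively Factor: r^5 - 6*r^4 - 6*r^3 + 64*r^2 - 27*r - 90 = (r + 1)*(r^4 - 7*r^3 + r^2 + 63*r - 90) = (r - 3)*(r + 1)*(r^3 - 4*r^2 - 11*r + 30) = (r - 3)*(r + 1)*(r + 3)*(r^2 - 7*r + 10) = (r - 3)*(r - 2)*(r + 1)*(r + 3)*(r - 5)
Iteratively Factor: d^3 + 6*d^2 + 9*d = (d + 3)*(d^2 + 3*d) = (d + 3)^2*(d)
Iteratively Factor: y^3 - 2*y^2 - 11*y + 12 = (y - 1)*(y^2 - y - 12) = (y - 1)*(y + 3)*(y - 4)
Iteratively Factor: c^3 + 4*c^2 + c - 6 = (c + 2)*(c^2 + 2*c - 3) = (c - 1)*(c + 2)*(c + 3)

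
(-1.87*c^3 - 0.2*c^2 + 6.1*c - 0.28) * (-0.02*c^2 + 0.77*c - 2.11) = 0.0374*c^5 - 1.4359*c^4 + 3.6697*c^3 + 5.1246*c^2 - 13.0866*c + 0.5908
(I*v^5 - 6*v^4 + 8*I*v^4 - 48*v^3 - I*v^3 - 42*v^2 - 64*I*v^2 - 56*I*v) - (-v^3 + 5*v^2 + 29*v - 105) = I*v^5 - 6*v^4 + 8*I*v^4 - 47*v^3 - I*v^3 - 47*v^2 - 64*I*v^2 - 29*v - 56*I*v + 105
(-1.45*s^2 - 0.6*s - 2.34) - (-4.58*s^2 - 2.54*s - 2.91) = 3.13*s^2 + 1.94*s + 0.57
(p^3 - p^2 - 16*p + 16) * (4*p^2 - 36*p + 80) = 4*p^5 - 40*p^4 + 52*p^3 + 560*p^2 - 1856*p + 1280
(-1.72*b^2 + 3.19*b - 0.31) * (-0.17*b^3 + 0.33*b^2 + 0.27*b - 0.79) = 0.2924*b^5 - 1.1099*b^4 + 0.641*b^3 + 2.1178*b^2 - 2.6038*b + 0.2449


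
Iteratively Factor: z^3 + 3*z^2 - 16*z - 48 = (z + 3)*(z^2 - 16) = (z - 4)*(z + 3)*(z + 4)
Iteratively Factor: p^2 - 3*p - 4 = (p + 1)*(p - 4)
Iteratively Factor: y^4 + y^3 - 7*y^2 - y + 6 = (y - 1)*(y^3 + 2*y^2 - 5*y - 6) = (y - 1)*(y + 3)*(y^2 - y - 2) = (y - 2)*(y - 1)*(y + 3)*(y + 1)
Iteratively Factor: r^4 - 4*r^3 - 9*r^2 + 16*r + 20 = (r + 1)*(r^3 - 5*r^2 - 4*r + 20) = (r - 5)*(r + 1)*(r^2 - 4) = (r - 5)*(r - 2)*(r + 1)*(r + 2)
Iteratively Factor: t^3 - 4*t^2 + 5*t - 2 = (t - 1)*(t^2 - 3*t + 2) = (t - 1)^2*(t - 2)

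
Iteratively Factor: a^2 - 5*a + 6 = (a - 2)*(a - 3)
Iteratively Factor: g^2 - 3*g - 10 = (g - 5)*(g + 2)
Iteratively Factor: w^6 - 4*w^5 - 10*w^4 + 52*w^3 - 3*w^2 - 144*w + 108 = (w - 2)*(w^5 - 2*w^4 - 14*w^3 + 24*w^2 + 45*w - 54) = (w - 3)*(w - 2)*(w^4 + w^3 - 11*w^2 - 9*w + 18) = (w - 3)^2*(w - 2)*(w^3 + 4*w^2 + w - 6) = (w - 3)^2*(w - 2)*(w + 2)*(w^2 + 2*w - 3) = (w - 3)^2*(w - 2)*(w + 2)*(w + 3)*(w - 1)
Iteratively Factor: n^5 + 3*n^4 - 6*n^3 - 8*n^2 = (n + 4)*(n^4 - n^3 - 2*n^2) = (n - 2)*(n + 4)*(n^3 + n^2) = n*(n - 2)*(n + 4)*(n^2 + n) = n^2*(n - 2)*(n + 4)*(n + 1)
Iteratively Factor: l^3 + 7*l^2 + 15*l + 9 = (l + 3)*(l^2 + 4*l + 3) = (l + 1)*(l + 3)*(l + 3)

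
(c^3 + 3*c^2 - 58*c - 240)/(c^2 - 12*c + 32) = (c^2 + 11*c + 30)/(c - 4)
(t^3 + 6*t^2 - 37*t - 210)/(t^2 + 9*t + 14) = (t^2 - t - 30)/(t + 2)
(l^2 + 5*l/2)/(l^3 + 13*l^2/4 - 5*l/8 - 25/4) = 4*l/(4*l^2 + 3*l - 10)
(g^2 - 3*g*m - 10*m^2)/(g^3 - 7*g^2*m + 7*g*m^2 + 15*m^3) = (g + 2*m)/(g^2 - 2*g*m - 3*m^2)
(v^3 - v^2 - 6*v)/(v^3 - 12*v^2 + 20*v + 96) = v*(v - 3)/(v^2 - 14*v + 48)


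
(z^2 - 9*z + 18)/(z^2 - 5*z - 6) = (z - 3)/(z + 1)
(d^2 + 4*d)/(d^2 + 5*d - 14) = d*(d + 4)/(d^2 + 5*d - 14)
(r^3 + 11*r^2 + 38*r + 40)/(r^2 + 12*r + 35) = (r^2 + 6*r + 8)/(r + 7)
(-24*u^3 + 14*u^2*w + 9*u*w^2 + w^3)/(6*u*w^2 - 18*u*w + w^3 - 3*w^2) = (-4*u^2 + 3*u*w + w^2)/(w*(w - 3))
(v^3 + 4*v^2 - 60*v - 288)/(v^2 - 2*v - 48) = v + 6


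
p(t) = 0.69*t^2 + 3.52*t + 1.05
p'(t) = 1.38*t + 3.52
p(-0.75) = -1.20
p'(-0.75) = 2.48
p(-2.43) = -3.43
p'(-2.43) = 0.17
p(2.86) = 16.76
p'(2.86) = 7.47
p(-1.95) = -3.19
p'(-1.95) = 0.83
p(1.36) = 7.11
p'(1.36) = 5.40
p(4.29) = 28.85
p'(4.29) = 9.44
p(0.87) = 4.63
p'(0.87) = 4.72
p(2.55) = 14.51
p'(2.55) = 7.04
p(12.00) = 142.65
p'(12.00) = 20.08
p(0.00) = 1.05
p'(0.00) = 3.52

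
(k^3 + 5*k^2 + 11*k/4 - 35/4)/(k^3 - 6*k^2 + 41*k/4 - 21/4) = (4*k^2 + 24*k + 35)/(4*k^2 - 20*k + 21)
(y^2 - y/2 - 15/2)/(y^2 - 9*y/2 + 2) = (2*y^2 - y - 15)/(2*y^2 - 9*y + 4)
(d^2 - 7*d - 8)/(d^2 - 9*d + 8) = (d + 1)/(d - 1)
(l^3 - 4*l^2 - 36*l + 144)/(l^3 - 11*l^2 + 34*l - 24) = (l + 6)/(l - 1)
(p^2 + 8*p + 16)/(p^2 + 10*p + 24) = (p + 4)/(p + 6)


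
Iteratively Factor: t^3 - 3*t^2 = (t)*(t^2 - 3*t) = t^2*(t - 3)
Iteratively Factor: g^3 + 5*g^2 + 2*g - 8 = (g + 2)*(g^2 + 3*g - 4) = (g + 2)*(g + 4)*(g - 1)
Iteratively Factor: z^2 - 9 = (z - 3)*(z + 3)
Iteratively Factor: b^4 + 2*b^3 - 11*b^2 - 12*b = (b + 1)*(b^3 + b^2 - 12*b) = b*(b + 1)*(b^2 + b - 12) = b*(b - 3)*(b + 1)*(b + 4)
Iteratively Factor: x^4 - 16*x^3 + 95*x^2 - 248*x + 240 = (x - 3)*(x^3 - 13*x^2 + 56*x - 80) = (x - 4)*(x - 3)*(x^2 - 9*x + 20) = (x - 4)^2*(x - 3)*(x - 5)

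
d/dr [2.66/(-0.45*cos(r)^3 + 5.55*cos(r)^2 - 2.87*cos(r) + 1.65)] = (-3.591*cos(r)^2 + 29.526*cos(r) - 7.6342)*sin(r)/(0.45*cos(r)^3 - 5.55*cos(r)^2 + 2.87*cos(r) - 1.65)^2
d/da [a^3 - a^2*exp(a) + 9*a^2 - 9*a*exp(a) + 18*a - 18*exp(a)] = -a^2*exp(a) + 3*a^2 - 11*a*exp(a) + 18*a - 27*exp(a) + 18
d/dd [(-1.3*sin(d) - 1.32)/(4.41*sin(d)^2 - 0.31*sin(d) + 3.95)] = (5.733*sin(d)^2 + 11.6424*sin(d) - 5.5442)*cos(d)/(19.4481*sin(d)^4 - 2.7342*sin(d)^3 + 34.9351*sin(d)^2 - 2.449*sin(d) + 15.6025)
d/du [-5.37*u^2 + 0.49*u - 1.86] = 0.49 - 10.74*u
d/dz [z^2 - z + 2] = 2*z - 1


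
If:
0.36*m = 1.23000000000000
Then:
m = 3.42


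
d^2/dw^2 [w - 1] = 0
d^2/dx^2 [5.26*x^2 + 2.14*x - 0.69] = 10.5200000000000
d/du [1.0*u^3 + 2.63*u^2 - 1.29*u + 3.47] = 3.0*u^2 + 5.26*u - 1.29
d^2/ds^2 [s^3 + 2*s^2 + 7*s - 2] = 6*s + 4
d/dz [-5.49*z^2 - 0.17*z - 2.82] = -10.98*z - 0.17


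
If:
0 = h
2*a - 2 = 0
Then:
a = 1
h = 0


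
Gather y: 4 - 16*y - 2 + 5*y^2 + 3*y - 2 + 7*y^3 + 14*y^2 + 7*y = 7*y^3 + 19*y^2 - 6*y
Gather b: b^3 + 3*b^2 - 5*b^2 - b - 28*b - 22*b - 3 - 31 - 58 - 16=b^3 - 2*b^2 - 51*b - 108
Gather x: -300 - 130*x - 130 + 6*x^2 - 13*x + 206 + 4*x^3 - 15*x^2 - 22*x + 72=4*x^3 - 9*x^2 - 165*x - 152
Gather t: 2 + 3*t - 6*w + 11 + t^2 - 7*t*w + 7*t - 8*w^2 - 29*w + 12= t^2 + t*(10 - 7*w) - 8*w^2 - 35*w + 25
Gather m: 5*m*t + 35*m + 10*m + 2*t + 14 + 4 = m*(5*t + 45) + 2*t + 18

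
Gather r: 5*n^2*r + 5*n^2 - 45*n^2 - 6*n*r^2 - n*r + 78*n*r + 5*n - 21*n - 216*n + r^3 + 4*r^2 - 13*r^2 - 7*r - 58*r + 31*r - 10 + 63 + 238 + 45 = -40*n^2 - 232*n + r^3 + r^2*(-6*n - 9) + r*(5*n^2 + 77*n - 34) + 336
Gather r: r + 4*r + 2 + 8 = 5*r + 10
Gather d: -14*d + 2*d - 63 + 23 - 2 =-12*d - 42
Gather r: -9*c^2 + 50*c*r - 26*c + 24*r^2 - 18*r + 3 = -9*c^2 - 26*c + 24*r^2 + r*(50*c - 18) + 3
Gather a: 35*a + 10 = 35*a + 10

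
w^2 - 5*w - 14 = (w - 7)*(w + 2)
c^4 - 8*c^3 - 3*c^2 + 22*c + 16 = (c - 8)*(c - 2)*(c + 1)^2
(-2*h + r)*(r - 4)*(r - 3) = -2*h*r^2 + 14*h*r - 24*h + r^3 - 7*r^2 + 12*r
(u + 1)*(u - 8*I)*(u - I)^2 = u^4 + u^3 - 10*I*u^3 - 17*u^2 - 10*I*u^2 - 17*u + 8*I*u + 8*I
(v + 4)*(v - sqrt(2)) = v^2 - sqrt(2)*v + 4*v - 4*sqrt(2)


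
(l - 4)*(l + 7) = l^2 + 3*l - 28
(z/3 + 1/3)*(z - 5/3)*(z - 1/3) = z^3/3 - z^2/3 - 13*z/27 + 5/27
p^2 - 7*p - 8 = (p - 8)*(p + 1)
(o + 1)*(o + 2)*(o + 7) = o^3 + 10*o^2 + 23*o + 14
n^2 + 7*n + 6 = (n + 1)*(n + 6)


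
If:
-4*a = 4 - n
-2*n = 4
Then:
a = -3/2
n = -2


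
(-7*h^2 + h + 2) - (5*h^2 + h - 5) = 7 - 12*h^2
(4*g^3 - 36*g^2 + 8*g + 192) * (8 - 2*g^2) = -8*g^5 + 72*g^4 + 16*g^3 - 672*g^2 + 64*g + 1536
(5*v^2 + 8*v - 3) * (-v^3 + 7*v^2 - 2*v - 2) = -5*v^5 + 27*v^4 + 49*v^3 - 47*v^2 - 10*v + 6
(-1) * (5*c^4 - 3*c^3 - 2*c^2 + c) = -5*c^4 + 3*c^3 + 2*c^2 - c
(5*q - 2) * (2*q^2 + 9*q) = 10*q^3 + 41*q^2 - 18*q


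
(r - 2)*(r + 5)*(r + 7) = r^3 + 10*r^2 + 11*r - 70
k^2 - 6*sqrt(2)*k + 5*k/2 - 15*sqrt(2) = (k + 5/2)*(k - 6*sqrt(2))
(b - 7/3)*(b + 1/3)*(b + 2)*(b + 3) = b^4 + 3*b^3 - 43*b^2/9 - 143*b/9 - 14/3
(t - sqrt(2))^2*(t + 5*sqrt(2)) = t^3 + 3*sqrt(2)*t^2 - 18*t + 10*sqrt(2)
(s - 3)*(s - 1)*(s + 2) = s^3 - 2*s^2 - 5*s + 6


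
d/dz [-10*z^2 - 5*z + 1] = -20*z - 5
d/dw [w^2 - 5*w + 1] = 2*w - 5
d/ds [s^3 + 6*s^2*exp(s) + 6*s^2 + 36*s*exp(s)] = 6*s^2*exp(s) + 3*s^2 + 48*s*exp(s) + 12*s + 36*exp(s)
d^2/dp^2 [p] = 0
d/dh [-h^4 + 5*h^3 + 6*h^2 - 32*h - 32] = -4*h^3 + 15*h^2 + 12*h - 32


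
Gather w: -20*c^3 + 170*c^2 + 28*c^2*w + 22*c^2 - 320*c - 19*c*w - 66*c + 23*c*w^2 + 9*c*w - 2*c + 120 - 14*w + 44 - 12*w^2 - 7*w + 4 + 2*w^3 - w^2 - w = -20*c^3 + 192*c^2 - 388*c + 2*w^3 + w^2*(23*c - 13) + w*(28*c^2 - 10*c - 22) + 168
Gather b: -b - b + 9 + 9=18 - 2*b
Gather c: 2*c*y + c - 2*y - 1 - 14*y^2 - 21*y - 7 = c*(2*y + 1) - 14*y^2 - 23*y - 8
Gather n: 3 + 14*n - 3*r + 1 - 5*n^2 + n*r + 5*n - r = -5*n^2 + n*(r + 19) - 4*r + 4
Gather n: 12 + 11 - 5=18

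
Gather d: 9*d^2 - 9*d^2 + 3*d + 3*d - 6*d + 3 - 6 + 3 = 0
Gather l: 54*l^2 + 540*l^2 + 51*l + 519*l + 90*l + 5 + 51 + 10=594*l^2 + 660*l + 66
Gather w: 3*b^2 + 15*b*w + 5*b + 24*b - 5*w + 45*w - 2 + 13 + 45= 3*b^2 + 29*b + w*(15*b + 40) + 56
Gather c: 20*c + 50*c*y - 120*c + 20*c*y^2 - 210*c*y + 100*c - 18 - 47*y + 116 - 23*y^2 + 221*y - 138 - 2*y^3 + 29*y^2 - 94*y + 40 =c*(20*y^2 - 160*y) - 2*y^3 + 6*y^2 + 80*y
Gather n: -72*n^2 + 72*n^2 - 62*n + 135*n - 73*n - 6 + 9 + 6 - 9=0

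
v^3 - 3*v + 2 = (v - 1)^2*(v + 2)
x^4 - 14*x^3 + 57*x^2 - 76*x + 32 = (x - 8)*(x - 4)*(x - 1)^2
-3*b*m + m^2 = m*(-3*b + m)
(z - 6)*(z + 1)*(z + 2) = z^3 - 3*z^2 - 16*z - 12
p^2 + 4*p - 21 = (p - 3)*(p + 7)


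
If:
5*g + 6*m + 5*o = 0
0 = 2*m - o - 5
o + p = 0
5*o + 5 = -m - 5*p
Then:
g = 21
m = -5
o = -15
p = 15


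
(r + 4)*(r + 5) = r^2 + 9*r + 20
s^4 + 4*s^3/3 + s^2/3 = s^2*(s + 1/3)*(s + 1)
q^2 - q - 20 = (q - 5)*(q + 4)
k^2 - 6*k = k*(k - 6)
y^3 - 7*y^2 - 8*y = y*(y - 8)*(y + 1)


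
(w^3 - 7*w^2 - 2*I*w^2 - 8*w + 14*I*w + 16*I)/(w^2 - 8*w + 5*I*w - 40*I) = (w^2 + w*(1 - 2*I) - 2*I)/(w + 5*I)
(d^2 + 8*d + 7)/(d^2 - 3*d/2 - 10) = 2*(d^2 + 8*d + 7)/(2*d^2 - 3*d - 20)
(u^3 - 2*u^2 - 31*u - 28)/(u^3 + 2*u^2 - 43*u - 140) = (u + 1)/(u + 5)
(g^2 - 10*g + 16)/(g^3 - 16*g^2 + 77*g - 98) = (g - 8)/(g^2 - 14*g + 49)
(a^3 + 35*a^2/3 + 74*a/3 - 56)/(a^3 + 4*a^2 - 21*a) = (a^2 + 14*a/3 - 8)/(a*(a - 3))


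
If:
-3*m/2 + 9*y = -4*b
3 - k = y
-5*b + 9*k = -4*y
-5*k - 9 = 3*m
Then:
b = 471/25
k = 411/25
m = -152/5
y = -336/25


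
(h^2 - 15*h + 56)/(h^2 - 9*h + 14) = (h - 8)/(h - 2)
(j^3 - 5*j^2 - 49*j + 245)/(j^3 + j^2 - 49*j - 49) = (j - 5)/(j + 1)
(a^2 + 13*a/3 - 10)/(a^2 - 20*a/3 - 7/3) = (-3*a^2 - 13*a + 30)/(-3*a^2 + 20*a + 7)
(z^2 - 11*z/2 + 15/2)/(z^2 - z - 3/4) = 2*(-2*z^2 + 11*z - 15)/(-4*z^2 + 4*z + 3)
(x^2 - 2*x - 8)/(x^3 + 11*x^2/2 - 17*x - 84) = 2*(x + 2)/(2*x^2 + 19*x + 42)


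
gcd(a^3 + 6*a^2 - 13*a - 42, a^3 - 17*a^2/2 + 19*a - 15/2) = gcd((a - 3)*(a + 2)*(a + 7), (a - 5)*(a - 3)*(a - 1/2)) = a - 3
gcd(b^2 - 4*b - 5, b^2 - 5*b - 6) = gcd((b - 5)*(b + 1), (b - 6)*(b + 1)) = b + 1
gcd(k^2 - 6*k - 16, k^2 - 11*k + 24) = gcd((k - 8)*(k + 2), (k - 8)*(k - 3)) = k - 8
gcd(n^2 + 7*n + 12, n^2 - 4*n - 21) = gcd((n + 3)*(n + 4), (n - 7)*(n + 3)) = n + 3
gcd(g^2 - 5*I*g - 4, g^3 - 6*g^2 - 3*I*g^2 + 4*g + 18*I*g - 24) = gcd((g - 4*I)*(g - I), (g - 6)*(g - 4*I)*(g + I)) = g - 4*I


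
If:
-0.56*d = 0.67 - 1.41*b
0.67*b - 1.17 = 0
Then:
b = 1.75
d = 3.20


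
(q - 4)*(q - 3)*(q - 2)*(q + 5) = q^4 - 4*q^3 - 19*q^2 + 106*q - 120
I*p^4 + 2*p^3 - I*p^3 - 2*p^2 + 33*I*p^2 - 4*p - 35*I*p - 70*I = (p - 2)*(p - 7*I)*(p + 5*I)*(I*p + I)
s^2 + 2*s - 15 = (s - 3)*(s + 5)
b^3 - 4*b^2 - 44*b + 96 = (b - 8)*(b - 2)*(b + 6)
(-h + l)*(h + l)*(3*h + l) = -3*h^3 - h^2*l + 3*h*l^2 + l^3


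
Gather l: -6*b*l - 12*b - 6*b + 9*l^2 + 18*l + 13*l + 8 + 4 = -18*b + 9*l^2 + l*(31 - 6*b) + 12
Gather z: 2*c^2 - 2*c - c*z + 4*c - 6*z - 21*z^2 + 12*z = 2*c^2 + 2*c - 21*z^2 + z*(6 - c)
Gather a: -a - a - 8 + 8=-2*a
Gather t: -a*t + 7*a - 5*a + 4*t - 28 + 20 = 2*a + t*(4 - a) - 8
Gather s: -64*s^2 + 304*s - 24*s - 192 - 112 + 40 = -64*s^2 + 280*s - 264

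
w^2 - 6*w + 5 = (w - 5)*(w - 1)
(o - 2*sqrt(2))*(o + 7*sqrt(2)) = o^2 + 5*sqrt(2)*o - 28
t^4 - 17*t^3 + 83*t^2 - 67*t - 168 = (t - 8)*(t - 7)*(t - 3)*(t + 1)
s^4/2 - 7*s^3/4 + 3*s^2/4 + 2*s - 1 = (s/2 + 1/2)*(s - 2)^2*(s - 1/2)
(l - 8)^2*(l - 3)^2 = l^4 - 22*l^3 + 169*l^2 - 528*l + 576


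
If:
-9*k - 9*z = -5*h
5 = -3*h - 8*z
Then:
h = -8*z/3 - 5/3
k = -67*z/27 - 25/27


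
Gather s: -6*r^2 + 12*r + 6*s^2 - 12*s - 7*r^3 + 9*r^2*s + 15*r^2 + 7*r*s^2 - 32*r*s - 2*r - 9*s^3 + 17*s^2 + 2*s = -7*r^3 + 9*r^2 + 10*r - 9*s^3 + s^2*(7*r + 23) + s*(9*r^2 - 32*r - 10)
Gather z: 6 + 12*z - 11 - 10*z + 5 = 2*z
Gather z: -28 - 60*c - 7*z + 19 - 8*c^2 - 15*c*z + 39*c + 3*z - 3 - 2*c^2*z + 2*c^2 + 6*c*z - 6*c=-6*c^2 - 27*c + z*(-2*c^2 - 9*c - 4) - 12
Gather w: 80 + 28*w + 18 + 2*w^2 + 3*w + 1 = 2*w^2 + 31*w + 99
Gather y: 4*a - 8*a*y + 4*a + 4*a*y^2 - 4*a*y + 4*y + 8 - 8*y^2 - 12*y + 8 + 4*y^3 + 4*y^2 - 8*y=8*a + 4*y^3 + y^2*(4*a - 4) + y*(-12*a - 16) + 16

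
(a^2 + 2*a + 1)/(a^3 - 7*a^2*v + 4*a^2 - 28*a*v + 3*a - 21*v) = (-a - 1)/(-a^2 + 7*a*v - 3*a + 21*v)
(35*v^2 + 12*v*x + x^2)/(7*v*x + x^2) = (5*v + x)/x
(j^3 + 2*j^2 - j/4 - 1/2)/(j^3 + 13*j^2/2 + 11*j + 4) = (j - 1/2)/(j + 4)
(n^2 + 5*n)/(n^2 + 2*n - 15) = n/(n - 3)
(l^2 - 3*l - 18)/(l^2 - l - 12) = (l - 6)/(l - 4)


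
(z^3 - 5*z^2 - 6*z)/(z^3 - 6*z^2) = (z + 1)/z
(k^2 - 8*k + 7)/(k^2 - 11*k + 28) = (k - 1)/(k - 4)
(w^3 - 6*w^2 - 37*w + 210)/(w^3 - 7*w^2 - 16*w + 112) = (w^2 + w - 30)/(w^2 - 16)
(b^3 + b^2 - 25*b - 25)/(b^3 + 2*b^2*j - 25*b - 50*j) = (b + 1)/(b + 2*j)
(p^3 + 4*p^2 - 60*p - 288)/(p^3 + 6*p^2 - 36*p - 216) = (p - 8)/(p - 6)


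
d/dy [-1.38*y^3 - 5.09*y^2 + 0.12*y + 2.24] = -4.14*y^2 - 10.18*y + 0.12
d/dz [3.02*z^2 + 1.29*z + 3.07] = 6.04*z + 1.29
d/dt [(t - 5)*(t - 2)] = 2*t - 7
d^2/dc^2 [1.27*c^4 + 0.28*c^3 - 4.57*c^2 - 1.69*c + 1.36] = 15.24*c^2 + 1.68*c - 9.14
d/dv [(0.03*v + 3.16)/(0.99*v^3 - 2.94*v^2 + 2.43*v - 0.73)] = (-0.0594*v^3 - 9.297*v^2 + 18.5808*v - 7.7007)/(0.9801*v^6 - 5.8212*v^5 + 13.455*v^4 - 15.7338*v^3 + 10.1973*v^2 - 3.5478*v + 0.5329)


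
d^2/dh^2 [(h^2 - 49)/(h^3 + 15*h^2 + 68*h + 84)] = 2*(h^3 - 21*h^2 - 204*h - 460)/(h^6 + 24*h^5 + 228*h^4 + 1088*h^3 + 2736*h^2 + 3456*h + 1728)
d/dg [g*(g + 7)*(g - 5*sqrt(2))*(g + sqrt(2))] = 4*g^3 - 12*sqrt(2)*g^2 + 21*g^2 - 56*sqrt(2)*g - 20*g - 70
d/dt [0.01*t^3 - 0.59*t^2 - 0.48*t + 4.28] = 0.03*t^2 - 1.18*t - 0.48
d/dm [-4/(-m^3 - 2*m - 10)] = 4*(-3*m^2 - 2)/(m^3 + 2*m + 10)^2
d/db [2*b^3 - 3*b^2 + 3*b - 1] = 6*b^2 - 6*b + 3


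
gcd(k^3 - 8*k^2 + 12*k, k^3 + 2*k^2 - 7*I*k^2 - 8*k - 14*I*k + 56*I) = k - 2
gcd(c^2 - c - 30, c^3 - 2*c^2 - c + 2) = 1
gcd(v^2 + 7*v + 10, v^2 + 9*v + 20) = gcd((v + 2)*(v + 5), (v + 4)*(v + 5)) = v + 5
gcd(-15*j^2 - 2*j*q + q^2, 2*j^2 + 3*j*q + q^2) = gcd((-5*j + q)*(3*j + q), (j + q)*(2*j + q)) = 1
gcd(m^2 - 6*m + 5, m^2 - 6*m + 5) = m^2 - 6*m + 5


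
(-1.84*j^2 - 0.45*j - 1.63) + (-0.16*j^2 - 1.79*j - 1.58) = -2.0*j^2 - 2.24*j - 3.21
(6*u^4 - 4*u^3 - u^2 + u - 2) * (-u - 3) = -6*u^5 - 14*u^4 + 13*u^3 + 2*u^2 - u + 6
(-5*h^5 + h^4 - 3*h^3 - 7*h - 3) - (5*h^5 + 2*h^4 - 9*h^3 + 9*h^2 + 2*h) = -10*h^5 - h^4 + 6*h^3 - 9*h^2 - 9*h - 3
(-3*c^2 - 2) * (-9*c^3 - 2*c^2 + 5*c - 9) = 27*c^5 + 6*c^4 + 3*c^3 + 31*c^2 - 10*c + 18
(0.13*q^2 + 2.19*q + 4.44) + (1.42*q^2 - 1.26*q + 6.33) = 1.55*q^2 + 0.93*q + 10.77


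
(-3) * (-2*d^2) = 6*d^2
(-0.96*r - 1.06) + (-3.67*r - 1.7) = -4.63*r - 2.76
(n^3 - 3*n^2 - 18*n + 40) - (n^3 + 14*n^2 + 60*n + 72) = -17*n^2 - 78*n - 32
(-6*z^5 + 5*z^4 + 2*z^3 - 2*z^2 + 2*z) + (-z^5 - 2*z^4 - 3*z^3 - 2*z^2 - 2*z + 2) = -7*z^5 + 3*z^4 - z^3 - 4*z^2 + 2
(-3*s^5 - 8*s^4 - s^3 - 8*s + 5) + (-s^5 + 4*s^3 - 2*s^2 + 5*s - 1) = -4*s^5 - 8*s^4 + 3*s^3 - 2*s^2 - 3*s + 4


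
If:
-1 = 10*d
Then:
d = -1/10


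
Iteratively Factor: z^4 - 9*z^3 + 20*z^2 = (z - 4)*(z^3 - 5*z^2) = (z - 5)*(z - 4)*(z^2) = z*(z - 5)*(z - 4)*(z)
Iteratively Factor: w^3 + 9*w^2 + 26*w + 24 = (w + 4)*(w^2 + 5*w + 6) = (w + 2)*(w + 4)*(w + 3)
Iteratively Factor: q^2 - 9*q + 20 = (q - 4)*(q - 5)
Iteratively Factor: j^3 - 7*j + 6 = (j + 3)*(j^2 - 3*j + 2) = (j - 2)*(j + 3)*(j - 1)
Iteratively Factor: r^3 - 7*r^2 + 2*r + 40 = (r + 2)*(r^2 - 9*r + 20) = (r - 5)*(r + 2)*(r - 4)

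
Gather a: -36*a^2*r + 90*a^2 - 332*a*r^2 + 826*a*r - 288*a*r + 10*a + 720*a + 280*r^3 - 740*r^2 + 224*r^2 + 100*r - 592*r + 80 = a^2*(90 - 36*r) + a*(-332*r^2 + 538*r + 730) + 280*r^3 - 516*r^2 - 492*r + 80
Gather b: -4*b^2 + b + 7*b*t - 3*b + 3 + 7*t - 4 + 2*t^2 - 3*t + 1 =-4*b^2 + b*(7*t - 2) + 2*t^2 + 4*t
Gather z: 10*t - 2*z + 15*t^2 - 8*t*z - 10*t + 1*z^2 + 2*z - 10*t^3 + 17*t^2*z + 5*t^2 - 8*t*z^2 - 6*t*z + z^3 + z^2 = -10*t^3 + 20*t^2 + z^3 + z^2*(2 - 8*t) + z*(17*t^2 - 14*t)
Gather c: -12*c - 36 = -12*c - 36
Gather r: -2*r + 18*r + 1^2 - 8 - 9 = 16*r - 16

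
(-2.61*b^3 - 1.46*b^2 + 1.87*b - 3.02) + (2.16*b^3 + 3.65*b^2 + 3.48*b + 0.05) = -0.45*b^3 + 2.19*b^2 + 5.35*b - 2.97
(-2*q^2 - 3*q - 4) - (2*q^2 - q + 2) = -4*q^2 - 2*q - 6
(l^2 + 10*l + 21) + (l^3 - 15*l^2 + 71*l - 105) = l^3 - 14*l^2 + 81*l - 84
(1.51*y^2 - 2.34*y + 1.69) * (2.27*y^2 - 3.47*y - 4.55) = 3.4277*y^4 - 10.5515*y^3 + 5.0856*y^2 + 4.7827*y - 7.6895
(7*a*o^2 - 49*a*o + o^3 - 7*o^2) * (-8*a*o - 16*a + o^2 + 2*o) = -56*a^2*o^3 + 280*a^2*o^2 + 784*a^2*o - a*o^4 + 5*a*o^3 + 14*a*o^2 + o^5 - 5*o^4 - 14*o^3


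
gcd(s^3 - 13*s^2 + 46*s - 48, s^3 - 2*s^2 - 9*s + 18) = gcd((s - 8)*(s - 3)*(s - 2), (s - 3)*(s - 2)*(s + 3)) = s^2 - 5*s + 6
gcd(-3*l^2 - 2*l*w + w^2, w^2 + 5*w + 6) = 1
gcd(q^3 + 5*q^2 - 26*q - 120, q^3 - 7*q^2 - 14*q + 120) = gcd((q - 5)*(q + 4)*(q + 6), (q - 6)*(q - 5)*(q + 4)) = q^2 - q - 20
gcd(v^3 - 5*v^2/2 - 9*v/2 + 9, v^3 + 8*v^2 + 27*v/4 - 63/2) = v - 3/2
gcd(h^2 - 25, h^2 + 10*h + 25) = h + 5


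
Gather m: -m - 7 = -m - 7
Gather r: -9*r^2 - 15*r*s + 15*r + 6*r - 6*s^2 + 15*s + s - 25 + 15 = -9*r^2 + r*(21 - 15*s) - 6*s^2 + 16*s - 10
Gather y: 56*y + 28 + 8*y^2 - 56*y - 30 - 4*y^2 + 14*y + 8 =4*y^2 + 14*y + 6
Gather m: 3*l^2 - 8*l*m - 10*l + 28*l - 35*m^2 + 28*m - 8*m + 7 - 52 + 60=3*l^2 + 18*l - 35*m^2 + m*(20 - 8*l) + 15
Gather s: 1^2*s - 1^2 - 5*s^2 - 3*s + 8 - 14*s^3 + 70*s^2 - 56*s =-14*s^3 + 65*s^2 - 58*s + 7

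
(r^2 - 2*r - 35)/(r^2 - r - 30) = (r - 7)/(r - 6)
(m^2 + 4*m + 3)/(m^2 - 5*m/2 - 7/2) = 2*(m + 3)/(2*m - 7)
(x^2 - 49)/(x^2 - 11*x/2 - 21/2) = 2*(x + 7)/(2*x + 3)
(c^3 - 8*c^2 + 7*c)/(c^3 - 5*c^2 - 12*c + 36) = c*(c^2 - 8*c + 7)/(c^3 - 5*c^2 - 12*c + 36)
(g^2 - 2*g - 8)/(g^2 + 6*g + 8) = (g - 4)/(g + 4)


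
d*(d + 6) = d^2 + 6*d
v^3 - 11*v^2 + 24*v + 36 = (v - 6)^2*(v + 1)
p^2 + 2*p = p*(p + 2)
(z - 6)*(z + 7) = z^2 + z - 42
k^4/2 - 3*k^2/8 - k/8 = k*(k/2 + 1/4)*(k - 1)*(k + 1/2)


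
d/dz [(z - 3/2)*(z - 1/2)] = 2*z - 2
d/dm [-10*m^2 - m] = -20*m - 1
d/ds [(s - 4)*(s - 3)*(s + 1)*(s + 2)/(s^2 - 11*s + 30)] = (2*s^5 - 37*s^4 + 208*s^3 - 305*s^2 - 468*s + 924)/(s^4 - 22*s^3 + 181*s^2 - 660*s + 900)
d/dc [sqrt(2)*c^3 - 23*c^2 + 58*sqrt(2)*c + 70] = 3*sqrt(2)*c^2 - 46*c + 58*sqrt(2)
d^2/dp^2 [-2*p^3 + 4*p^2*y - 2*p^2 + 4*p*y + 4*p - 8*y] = -12*p + 8*y - 4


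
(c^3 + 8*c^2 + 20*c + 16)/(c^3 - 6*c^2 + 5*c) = (c^3 + 8*c^2 + 20*c + 16)/(c*(c^2 - 6*c + 5))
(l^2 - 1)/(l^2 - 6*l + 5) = (l + 1)/(l - 5)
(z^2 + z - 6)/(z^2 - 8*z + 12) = (z + 3)/(z - 6)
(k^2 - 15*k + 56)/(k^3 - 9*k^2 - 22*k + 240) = (k - 7)/(k^2 - k - 30)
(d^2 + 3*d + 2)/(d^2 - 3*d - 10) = (d + 1)/(d - 5)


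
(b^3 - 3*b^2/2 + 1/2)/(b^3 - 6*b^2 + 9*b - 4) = (b + 1/2)/(b - 4)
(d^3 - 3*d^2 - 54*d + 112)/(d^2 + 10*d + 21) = (d^2 - 10*d + 16)/(d + 3)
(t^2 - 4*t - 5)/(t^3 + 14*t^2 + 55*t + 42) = (t - 5)/(t^2 + 13*t + 42)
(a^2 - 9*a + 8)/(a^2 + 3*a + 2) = (a^2 - 9*a + 8)/(a^2 + 3*a + 2)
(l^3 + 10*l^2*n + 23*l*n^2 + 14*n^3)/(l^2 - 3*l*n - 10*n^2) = (l^2 + 8*l*n + 7*n^2)/(l - 5*n)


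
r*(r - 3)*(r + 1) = r^3 - 2*r^2 - 3*r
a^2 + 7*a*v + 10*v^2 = (a + 2*v)*(a + 5*v)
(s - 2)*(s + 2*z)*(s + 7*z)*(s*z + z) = s^4*z + 9*s^3*z^2 - s^3*z + 14*s^2*z^3 - 9*s^2*z^2 - 2*s^2*z - 14*s*z^3 - 18*s*z^2 - 28*z^3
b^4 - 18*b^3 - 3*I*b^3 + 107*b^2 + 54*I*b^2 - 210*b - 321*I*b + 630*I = (b - 7)*(b - 6)*(b - 5)*(b - 3*I)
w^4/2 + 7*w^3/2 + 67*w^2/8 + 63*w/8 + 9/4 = (w/2 + 1)*(w + 1/2)*(w + 3/2)*(w + 3)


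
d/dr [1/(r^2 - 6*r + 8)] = 2*(3 - r)/(r^2 - 6*r + 8)^2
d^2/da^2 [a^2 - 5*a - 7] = 2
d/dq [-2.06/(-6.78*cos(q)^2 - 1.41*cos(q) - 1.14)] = (27.9336*cos(q) + 2.9046)*sin(q)/(6.78*cos(q)^2 + 1.41*cos(q) + 1.14)^2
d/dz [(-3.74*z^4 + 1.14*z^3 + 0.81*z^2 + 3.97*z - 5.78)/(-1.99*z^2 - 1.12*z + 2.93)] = (14.8852*z^5 + 10.2978*z^4 - 46.3864*z^3 + 17.0137*z^2 - 18.2578*z + 5.1585)/(3.9601*z^4 + 4.4576*z^3 - 10.407*z^2 - 6.5632*z + 8.5849)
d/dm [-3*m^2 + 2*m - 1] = 2 - 6*m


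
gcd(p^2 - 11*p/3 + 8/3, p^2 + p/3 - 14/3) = 1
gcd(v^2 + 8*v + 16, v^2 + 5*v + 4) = v + 4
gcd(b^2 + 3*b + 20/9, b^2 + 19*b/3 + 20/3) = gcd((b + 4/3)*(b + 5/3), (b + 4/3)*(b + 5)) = b + 4/3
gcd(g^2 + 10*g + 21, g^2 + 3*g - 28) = g + 7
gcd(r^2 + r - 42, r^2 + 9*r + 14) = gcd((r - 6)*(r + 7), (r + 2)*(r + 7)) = r + 7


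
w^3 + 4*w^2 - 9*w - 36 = (w - 3)*(w + 3)*(w + 4)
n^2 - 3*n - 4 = (n - 4)*(n + 1)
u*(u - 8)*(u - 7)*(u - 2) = u^4 - 17*u^3 + 86*u^2 - 112*u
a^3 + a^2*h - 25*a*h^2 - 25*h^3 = (a - 5*h)*(a + h)*(a + 5*h)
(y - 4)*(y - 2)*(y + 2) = y^3 - 4*y^2 - 4*y + 16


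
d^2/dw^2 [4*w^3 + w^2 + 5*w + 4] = 24*w + 2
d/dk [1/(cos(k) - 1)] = sin(k)/(cos(k) - 1)^2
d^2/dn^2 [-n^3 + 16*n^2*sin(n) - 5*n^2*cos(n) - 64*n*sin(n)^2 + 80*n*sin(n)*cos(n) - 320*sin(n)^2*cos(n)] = -16*n^2*sin(n) + 5*n^2*cos(n) + 20*n*sin(n) - 160*n*sin(2*n) + 64*n*cos(n) - 128*n*cos(2*n) - 6*n + 32*sin(n) - 128*sin(2*n) + 70*cos(n) + 160*cos(2*n) - 720*cos(3*n)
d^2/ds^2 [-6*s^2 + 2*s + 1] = -12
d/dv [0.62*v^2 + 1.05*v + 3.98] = 1.24*v + 1.05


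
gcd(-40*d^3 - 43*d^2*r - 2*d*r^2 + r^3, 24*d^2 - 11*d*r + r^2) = -8*d + r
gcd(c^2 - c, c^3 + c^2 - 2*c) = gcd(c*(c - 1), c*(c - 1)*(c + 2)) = c^2 - c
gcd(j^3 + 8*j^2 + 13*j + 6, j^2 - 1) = j + 1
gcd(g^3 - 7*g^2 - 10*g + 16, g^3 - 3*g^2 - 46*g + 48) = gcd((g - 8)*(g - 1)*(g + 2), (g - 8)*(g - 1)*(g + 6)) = g^2 - 9*g + 8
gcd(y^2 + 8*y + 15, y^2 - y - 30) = y + 5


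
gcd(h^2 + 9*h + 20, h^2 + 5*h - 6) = 1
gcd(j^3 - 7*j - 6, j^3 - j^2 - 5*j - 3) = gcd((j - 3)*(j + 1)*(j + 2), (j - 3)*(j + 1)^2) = j^2 - 2*j - 3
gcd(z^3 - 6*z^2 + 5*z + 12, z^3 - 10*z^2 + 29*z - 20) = z - 4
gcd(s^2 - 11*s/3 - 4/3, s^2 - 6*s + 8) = s - 4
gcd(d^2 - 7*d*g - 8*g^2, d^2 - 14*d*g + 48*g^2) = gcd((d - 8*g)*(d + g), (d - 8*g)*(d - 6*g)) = d - 8*g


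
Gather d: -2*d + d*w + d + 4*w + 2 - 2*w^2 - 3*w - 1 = d*(w - 1) - 2*w^2 + w + 1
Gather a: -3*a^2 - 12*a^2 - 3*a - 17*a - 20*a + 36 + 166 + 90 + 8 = -15*a^2 - 40*a + 300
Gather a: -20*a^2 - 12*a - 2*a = -20*a^2 - 14*a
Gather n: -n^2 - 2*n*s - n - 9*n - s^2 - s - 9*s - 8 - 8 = -n^2 + n*(-2*s - 10) - s^2 - 10*s - 16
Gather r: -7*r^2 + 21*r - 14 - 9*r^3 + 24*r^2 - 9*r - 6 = -9*r^3 + 17*r^2 + 12*r - 20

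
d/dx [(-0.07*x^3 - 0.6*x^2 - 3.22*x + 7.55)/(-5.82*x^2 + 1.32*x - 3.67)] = (0.4074*x^4 - 0.1848*x^3 - 18.7617*x^2 + 92.286*x + 1.8514)/(33.8724*x^4 - 15.3648*x^3 + 44.4612*x^2 - 9.6888*x + 13.4689)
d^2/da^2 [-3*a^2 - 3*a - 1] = -6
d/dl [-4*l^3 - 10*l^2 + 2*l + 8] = -12*l^2 - 20*l + 2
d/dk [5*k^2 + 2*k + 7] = 10*k + 2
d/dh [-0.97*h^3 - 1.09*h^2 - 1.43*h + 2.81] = -2.91*h^2 - 2.18*h - 1.43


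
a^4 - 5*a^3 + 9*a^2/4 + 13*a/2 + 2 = (a - 4)*(a - 2)*(a + 1/2)^2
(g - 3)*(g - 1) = g^2 - 4*g + 3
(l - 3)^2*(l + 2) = l^3 - 4*l^2 - 3*l + 18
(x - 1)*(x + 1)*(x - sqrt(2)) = x^3 - sqrt(2)*x^2 - x + sqrt(2)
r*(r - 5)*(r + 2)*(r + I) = r^4 - 3*r^3 + I*r^3 - 10*r^2 - 3*I*r^2 - 10*I*r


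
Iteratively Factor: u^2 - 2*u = (u)*(u - 2)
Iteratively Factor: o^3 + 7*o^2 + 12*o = (o + 4)*(o^2 + 3*o) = (o + 3)*(o + 4)*(o)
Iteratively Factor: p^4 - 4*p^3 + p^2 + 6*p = (p - 2)*(p^3 - 2*p^2 - 3*p) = (p - 3)*(p - 2)*(p^2 + p) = (p - 3)*(p - 2)*(p + 1)*(p)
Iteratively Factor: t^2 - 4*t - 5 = (t + 1)*(t - 5)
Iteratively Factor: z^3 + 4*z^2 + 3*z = (z)*(z^2 + 4*z + 3) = z*(z + 3)*(z + 1)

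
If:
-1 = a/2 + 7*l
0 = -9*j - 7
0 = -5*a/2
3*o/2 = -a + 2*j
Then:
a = 0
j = -7/9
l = -1/7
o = -28/27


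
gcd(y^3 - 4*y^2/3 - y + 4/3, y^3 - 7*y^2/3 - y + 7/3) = y^2 - 1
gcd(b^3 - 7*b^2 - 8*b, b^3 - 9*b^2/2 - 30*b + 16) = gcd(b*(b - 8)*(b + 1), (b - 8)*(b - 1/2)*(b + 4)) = b - 8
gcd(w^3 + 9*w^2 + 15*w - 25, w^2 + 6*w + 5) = w + 5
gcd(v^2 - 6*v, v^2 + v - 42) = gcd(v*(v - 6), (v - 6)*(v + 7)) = v - 6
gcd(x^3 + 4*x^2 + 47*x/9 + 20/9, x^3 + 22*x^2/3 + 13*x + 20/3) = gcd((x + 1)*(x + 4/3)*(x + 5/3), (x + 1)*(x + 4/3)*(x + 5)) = x^2 + 7*x/3 + 4/3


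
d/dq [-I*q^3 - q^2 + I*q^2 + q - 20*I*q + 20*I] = -3*I*q^2 - 2*q*(1 - I) + 1 - 20*I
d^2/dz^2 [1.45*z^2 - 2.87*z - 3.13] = 2.90000000000000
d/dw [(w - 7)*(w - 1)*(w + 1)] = 3*w^2 - 14*w - 1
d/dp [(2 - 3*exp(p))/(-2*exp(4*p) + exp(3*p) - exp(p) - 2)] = (-(3*exp(p) - 2)*(8*exp(3*p) - 3*exp(2*p) + 1) + 6*exp(4*p) - 3*exp(3*p) + 3*exp(p) + 6)*exp(p)/(2*exp(4*p) - exp(3*p) + exp(p) + 2)^2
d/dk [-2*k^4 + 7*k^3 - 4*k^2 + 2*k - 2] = -8*k^3 + 21*k^2 - 8*k + 2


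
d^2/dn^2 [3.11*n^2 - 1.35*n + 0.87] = 6.22000000000000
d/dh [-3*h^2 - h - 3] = -6*h - 1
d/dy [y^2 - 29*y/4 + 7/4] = 2*y - 29/4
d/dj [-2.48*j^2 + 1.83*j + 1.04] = 1.83 - 4.96*j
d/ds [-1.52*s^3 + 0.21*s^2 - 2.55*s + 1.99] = -4.56*s^2 + 0.42*s - 2.55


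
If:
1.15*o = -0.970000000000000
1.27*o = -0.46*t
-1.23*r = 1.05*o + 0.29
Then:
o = -0.84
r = 0.48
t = 2.33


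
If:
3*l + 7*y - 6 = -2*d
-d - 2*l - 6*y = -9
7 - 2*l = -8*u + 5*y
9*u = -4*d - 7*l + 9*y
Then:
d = -2655/269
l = 1503/269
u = 356/269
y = 345/269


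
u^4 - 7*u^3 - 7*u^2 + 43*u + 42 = (u - 7)*(u - 3)*(u + 1)*(u + 2)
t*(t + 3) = t^2 + 3*t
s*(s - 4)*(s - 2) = s^3 - 6*s^2 + 8*s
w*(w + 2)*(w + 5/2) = w^3 + 9*w^2/2 + 5*w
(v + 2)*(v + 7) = v^2 + 9*v + 14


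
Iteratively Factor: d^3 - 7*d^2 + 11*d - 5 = (d - 5)*(d^2 - 2*d + 1) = (d - 5)*(d - 1)*(d - 1)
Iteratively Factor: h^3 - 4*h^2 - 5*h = (h - 5)*(h^2 + h) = (h - 5)*(h + 1)*(h)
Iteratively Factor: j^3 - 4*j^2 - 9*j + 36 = (j - 4)*(j^2 - 9) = (j - 4)*(j + 3)*(j - 3)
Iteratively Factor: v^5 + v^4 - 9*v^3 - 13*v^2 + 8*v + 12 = (v + 1)*(v^4 - 9*v^2 - 4*v + 12) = (v + 1)*(v + 2)*(v^3 - 2*v^2 - 5*v + 6) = (v - 1)*(v + 1)*(v + 2)*(v^2 - v - 6) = (v - 3)*(v - 1)*(v + 1)*(v + 2)*(v + 2)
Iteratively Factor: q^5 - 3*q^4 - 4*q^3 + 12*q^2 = (q)*(q^4 - 3*q^3 - 4*q^2 + 12*q) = q*(q + 2)*(q^3 - 5*q^2 + 6*q) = q^2*(q + 2)*(q^2 - 5*q + 6) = q^2*(q - 3)*(q + 2)*(q - 2)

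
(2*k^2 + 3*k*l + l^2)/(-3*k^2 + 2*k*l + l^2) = (2*k^2 + 3*k*l + l^2)/(-3*k^2 + 2*k*l + l^2)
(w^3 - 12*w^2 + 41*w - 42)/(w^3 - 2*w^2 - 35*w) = (w^2 - 5*w + 6)/(w*(w + 5))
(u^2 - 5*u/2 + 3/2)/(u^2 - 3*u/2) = (u - 1)/u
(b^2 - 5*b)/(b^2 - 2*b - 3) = b*(5 - b)/(-b^2 + 2*b + 3)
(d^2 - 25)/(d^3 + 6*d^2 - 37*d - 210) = (d - 5)/(d^2 + d - 42)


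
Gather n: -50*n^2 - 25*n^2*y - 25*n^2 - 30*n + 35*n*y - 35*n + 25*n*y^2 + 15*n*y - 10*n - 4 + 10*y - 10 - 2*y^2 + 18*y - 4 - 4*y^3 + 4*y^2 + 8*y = n^2*(-25*y - 75) + n*(25*y^2 + 50*y - 75) - 4*y^3 + 2*y^2 + 36*y - 18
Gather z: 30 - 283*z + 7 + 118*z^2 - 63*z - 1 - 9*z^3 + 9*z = -9*z^3 + 118*z^2 - 337*z + 36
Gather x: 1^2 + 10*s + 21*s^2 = 21*s^2 + 10*s + 1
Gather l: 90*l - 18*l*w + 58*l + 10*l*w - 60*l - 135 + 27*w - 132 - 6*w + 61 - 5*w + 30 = l*(88 - 8*w) + 16*w - 176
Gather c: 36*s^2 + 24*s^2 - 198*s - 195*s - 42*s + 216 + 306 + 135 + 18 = 60*s^2 - 435*s + 675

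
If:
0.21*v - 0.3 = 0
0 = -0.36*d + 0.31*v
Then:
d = 1.23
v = 1.43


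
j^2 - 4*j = j*(j - 4)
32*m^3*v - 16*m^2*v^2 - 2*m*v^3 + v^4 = v*(-4*m + v)*(-2*m + v)*(4*m + v)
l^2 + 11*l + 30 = (l + 5)*(l + 6)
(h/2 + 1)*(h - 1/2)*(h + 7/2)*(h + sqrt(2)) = h^4/2 + sqrt(2)*h^3/2 + 5*h^3/2 + 17*h^2/8 + 5*sqrt(2)*h^2/2 - 7*h/4 + 17*sqrt(2)*h/8 - 7*sqrt(2)/4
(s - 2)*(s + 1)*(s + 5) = s^3 + 4*s^2 - 7*s - 10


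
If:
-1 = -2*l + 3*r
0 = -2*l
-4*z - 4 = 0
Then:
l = 0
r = -1/3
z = -1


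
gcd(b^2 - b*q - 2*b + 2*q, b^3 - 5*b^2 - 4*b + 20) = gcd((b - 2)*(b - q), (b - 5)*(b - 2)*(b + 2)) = b - 2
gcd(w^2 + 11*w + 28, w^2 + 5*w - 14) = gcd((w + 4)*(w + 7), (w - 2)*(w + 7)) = w + 7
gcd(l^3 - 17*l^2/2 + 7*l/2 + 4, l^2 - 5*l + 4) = l - 1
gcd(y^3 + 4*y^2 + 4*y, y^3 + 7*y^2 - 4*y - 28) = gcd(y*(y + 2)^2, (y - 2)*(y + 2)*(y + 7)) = y + 2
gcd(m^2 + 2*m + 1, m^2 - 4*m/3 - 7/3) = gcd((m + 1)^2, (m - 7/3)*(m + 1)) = m + 1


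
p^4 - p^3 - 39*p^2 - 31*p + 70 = (p - 7)*(p - 1)*(p + 2)*(p + 5)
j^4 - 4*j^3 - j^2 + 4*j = j*(j - 4)*(j - 1)*(j + 1)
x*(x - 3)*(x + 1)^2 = x^4 - x^3 - 5*x^2 - 3*x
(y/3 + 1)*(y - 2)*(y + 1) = y^3/3 + 2*y^2/3 - 5*y/3 - 2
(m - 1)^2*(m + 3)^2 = m^4 + 4*m^3 - 2*m^2 - 12*m + 9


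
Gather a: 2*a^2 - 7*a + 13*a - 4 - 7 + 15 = 2*a^2 + 6*a + 4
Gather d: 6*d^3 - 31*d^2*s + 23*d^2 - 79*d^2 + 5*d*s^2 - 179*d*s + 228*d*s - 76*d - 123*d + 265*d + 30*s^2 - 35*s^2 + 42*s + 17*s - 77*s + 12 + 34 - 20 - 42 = 6*d^3 + d^2*(-31*s - 56) + d*(5*s^2 + 49*s + 66) - 5*s^2 - 18*s - 16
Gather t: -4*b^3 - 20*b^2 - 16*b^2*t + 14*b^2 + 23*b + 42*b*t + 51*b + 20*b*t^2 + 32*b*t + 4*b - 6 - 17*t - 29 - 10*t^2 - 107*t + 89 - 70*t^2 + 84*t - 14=-4*b^3 - 6*b^2 + 78*b + t^2*(20*b - 80) + t*(-16*b^2 + 74*b - 40) + 40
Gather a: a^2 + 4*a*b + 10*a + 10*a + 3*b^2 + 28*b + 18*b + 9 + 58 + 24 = a^2 + a*(4*b + 20) + 3*b^2 + 46*b + 91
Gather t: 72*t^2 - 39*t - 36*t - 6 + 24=72*t^2 - 75*t + 18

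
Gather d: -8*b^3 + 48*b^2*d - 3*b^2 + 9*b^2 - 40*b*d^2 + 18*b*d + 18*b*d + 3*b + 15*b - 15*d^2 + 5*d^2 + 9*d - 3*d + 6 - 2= -8*b^3 + 6*b^2 + 18*b + d^2*(-40*b - 10) + d*(48*b^2 + 36*b + 6) + 4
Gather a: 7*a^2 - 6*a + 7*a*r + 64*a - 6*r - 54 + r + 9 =7*a^2 + a*(7*r + 58) - 5*r - 45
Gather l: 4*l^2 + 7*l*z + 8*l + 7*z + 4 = 4*l^2 + l*(7*z + 8) + 7*z + 4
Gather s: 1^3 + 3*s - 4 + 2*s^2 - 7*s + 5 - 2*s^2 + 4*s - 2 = 0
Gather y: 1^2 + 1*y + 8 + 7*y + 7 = 8*y + 16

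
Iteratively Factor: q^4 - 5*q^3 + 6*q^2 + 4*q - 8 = (q + 1)*(q^3 - 6*q^2 + 12*q - 8) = (q - 2)*(q + 1)*(q^2 - 4*q + 4) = (q - 2)^2*(q + 1)*(q - 2)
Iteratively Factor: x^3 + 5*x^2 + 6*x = (x + 2)*(x^2 + 3*x) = (x + 2)*(x + 3)*(x)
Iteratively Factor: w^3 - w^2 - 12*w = (w)*(w^2 - w - 12) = w*(w - 4)*(w + 3)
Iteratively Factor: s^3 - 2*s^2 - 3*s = (s + 1)*(s^2 - 3*s) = (s - 3)*(s + 1)*(s)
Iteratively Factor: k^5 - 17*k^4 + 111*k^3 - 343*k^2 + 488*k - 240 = (k - 4)*(k^4 - 13*k^3 + 59*k^2 - 107*k + 60) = (k - 4)*(k - 1)*(k^3 - 12*k^2 + 47*k - 60) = (k - 4)*(k - 3)*(k - 1)*(k^2 - 9*k + 20) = (k - 4)^2*(k - 3)*(k - 1)*(k - 5)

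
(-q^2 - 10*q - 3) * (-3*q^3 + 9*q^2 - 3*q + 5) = 3*q^5 + 21*q^4 - 78*q^3 - 2*q^2 - 41*q - 15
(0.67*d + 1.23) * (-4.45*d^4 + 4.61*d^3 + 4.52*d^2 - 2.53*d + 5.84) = -2.9815*d^5 - 2.3848*d^4 + 8.6987*d^3 + 3.8645*d^2 + 0.8009*d + 7.1832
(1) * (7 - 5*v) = 7 - 5*v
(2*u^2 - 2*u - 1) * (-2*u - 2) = -4*u^3 + 6*u + 2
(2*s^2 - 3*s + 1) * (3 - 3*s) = -6*s^3 + 15*s^2 - 12*s + 3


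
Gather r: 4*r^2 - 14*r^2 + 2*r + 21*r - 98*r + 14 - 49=-10*r^2 - 75*r - 35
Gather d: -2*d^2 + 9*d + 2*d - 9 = -2*d^2 + 11*d - 9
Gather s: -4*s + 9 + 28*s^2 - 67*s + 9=28*s^2 - 71*s + 18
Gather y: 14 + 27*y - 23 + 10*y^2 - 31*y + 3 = 10*y^2 - 4*y - 6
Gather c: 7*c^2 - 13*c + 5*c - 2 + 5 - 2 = 7*c^2 - 8*c + 1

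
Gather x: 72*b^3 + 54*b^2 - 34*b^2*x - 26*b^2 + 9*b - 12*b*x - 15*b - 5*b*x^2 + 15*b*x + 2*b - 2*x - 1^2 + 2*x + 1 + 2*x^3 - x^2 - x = 72*b^3 + 28*b^2 - 4*b + 2*x^3 + x^2*(-5*b - 1) + x*(-34*b^2 + 3*b - 1)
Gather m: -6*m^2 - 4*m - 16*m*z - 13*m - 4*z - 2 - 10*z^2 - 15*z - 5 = -6*m^2 + m*(-16*z - 17) - 10*z^2 - 19*z - 7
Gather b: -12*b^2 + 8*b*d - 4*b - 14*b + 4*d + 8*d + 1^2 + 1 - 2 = -12*b^2 + b*(8*d - 18) + 12*d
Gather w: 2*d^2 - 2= 2*d^2 - 2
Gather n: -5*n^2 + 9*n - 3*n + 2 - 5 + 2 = -5*n^2 + 6*n - 1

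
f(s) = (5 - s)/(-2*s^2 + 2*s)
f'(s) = (5 - s)*(4*s - 2)/(-2*s^2 + 2*s)^2 - 1/(-2*s^2 + 2*s) = (-s^2 + 10*s - 5)/(2*s^2*(s^2 - 2*s + 1))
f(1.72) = -1.32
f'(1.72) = 3.01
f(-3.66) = -0.25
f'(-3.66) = -0.09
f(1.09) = -19.93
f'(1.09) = 244.81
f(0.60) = 9.17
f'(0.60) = 5.56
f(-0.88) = -1.78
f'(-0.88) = -2.66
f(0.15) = 19.02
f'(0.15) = -108.34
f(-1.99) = -0.59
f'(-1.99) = -0.41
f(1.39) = -3.33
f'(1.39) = 11.86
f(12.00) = 0.03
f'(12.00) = 0.00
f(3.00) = -0.17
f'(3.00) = 0.22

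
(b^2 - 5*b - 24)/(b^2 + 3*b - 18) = (b^2 - 5*b - 24)/(b^2 + 3*b - 18)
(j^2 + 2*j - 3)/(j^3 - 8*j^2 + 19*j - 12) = (j + 3)/(j^2 - 7*j + 12)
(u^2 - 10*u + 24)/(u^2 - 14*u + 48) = (u - 4)/(u - 8)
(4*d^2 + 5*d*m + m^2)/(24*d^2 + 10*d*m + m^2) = (d + m)/(6*d + m)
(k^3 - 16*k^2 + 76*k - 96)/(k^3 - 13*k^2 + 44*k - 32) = (k^2 - 8*k + 12)/(k^2 - 5*k + 4)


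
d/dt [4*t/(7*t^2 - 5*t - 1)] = 4*(-7*t^2 - 1)/(49*t^4 - 70*t^3 + 11*t^2 + 10*t + 1)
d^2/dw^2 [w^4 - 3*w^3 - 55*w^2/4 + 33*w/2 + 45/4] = 12*w^2 - 18*w - 55/2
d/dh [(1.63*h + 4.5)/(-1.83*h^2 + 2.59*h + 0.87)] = (2.9829*h^2 + 16.47*h - 10.2369)/(3.3489*h^4 - 9.4794*h^3 + 3.5239*h^2 + 4.5066*h + 0.7569)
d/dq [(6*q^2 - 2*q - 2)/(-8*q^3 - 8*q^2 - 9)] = 2*(24*q^4 - 16*q^3 - 32*q^2 - 70*q + 9)/(64*q^6 + 128*q^5 + 64*q^4 + 144*q^3 + 144*q^2 + 81)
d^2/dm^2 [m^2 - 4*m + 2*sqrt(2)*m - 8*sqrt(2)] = 2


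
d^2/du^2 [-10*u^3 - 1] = -60*u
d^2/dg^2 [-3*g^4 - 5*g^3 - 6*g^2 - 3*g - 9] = -36*g^2 - 30*g - 12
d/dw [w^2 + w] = 2*w + 1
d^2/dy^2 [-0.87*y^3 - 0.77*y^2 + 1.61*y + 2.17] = -5.22*y - 1.54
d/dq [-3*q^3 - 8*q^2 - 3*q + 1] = -9*q^2 - 16*q - 3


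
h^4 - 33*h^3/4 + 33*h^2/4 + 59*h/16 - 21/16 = (h - 7)*(h - 3/2)*(h - 1/4)*(h + 1/2)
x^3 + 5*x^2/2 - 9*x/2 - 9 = (x - 2)*(x + 3/2)*(x + 3)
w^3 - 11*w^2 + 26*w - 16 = (w - 8)*(w - 2)*(w - 1)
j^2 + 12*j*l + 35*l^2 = (j + 5*l)*(j + 7*l)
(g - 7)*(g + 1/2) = g^2 - 13*g/2 - 7/2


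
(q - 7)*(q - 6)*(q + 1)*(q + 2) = q^4 - 10*q^3 + 5*q^2 + 100*q + 84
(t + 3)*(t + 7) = t^2 + 10*t + 21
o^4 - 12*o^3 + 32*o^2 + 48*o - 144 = (o - 6)^2*(o - 2)*(o + 2)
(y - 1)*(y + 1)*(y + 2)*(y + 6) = y^4 + 8*y^3 + 11*y^2 - 8*y - 12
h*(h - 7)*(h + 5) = h^3 - 2*h^2 - 35*h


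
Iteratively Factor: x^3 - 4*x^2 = (x - 4)*(x^2) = x*(x - 4)*(x)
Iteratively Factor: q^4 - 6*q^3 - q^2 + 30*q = (q - 5)*(q^3 - q^2 - 6*q) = (q - 5)*(q + 2)*(q^2 - 3*q) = q*(q - 5)*(q + 2)*(q - 3)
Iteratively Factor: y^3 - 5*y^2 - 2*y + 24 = (y - 4)*(y^2 - y - 6) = (y - 4)*(y - 3)*(y + 2)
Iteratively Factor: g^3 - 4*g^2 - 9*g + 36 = (g - 3)*(g^2 - g - 12) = (g - 3)*(g + 3)*(g - 4)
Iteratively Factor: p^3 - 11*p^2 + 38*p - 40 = (p - 4)*(p^2 - 7*p + 10) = (p - 4)*(p - 2)*(p - 5)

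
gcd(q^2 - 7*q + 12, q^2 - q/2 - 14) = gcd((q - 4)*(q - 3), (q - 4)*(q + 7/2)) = q - 4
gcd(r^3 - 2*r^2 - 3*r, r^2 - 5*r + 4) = 1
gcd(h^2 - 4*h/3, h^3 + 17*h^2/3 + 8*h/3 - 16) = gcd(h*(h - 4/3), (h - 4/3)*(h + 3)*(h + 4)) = h - 4/3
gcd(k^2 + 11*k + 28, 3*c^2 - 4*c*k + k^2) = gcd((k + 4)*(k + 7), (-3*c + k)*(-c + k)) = 1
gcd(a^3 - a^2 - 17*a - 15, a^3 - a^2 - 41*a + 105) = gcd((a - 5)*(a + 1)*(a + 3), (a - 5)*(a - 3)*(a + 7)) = a - 5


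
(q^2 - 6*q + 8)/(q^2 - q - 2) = (q - 4)/(q + 1)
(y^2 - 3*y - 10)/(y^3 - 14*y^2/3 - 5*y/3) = 3*(y + 2)/(y*(3*y + 1))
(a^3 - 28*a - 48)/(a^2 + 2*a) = a - 2 - 24/a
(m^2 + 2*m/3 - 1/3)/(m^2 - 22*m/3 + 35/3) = (3*m^2 + 2*m - 1)/(3*m^2 - 22*m + 35)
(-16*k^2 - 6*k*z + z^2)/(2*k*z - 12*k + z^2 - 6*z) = (-8*k + z)/(z - 6)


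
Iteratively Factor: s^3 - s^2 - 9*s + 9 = (s - 1)*(s^2 - 9) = (s - 3)*(s - 1)*(s + 3)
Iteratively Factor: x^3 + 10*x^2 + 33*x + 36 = (x + 4)*(x^2 + 6*x + 9) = (x + 3)*(x + 4)*(x + 3)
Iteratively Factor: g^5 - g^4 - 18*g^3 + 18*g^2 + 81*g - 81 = (g - 3)*(g^4 + 2*g^3 - 12*g^2 - 18*g + 27) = (g - 3)*(g + 3)*(g^3 - g^2 - 9*g + 9) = (g - 3)^2*(g + 3)*(g^2 + 2*g - 3) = (g - 3)^2*(g - 1)*(g + 3)*(g + 3)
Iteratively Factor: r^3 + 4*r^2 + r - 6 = (r + 3)*(r^2 + r - 2) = (r + 2)*(r + 3)*(r - 1)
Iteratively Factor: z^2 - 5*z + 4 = (z - 1)*(z - 4)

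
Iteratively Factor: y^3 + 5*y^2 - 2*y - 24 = (y - 2)*(y^2 + 7*y + 12) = (y - 2)*(y + 3)*(y + 4)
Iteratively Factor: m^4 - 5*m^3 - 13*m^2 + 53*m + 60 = (m + 1)*(m^3 - 6*m^2 - 7*m + 60) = (m - 5)*(m + 1)*(m^2 - m - 12) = (m - 5)*(m + 1)*(m + 3)*(m - 4)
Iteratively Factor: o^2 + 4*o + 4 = (o + 2)*(o + 2)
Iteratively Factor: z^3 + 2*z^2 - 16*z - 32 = (z - 4)*(z^2 + 6*z + 8) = (z - 4)*(z + 4)*(z + 2)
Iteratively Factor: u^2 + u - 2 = (u + 2)*(u - 1)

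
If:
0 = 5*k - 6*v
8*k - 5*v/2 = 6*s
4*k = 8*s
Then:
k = 0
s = 0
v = 0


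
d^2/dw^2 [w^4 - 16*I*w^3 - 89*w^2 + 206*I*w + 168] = 12*w^2 - 96*I*w - 178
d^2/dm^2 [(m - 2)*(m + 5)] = 2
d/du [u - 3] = 1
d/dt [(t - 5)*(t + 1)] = 2*t - 4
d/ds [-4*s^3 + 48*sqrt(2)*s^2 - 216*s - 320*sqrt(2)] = -12*s^2 + 96*sqrt(2)*s - 216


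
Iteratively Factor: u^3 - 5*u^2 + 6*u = (u)*(u^2 - 5*u + 6) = u*(u - 2)*(u - 3)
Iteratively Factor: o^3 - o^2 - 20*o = (o)*(o^2 - o - 20) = o*(o + 4)*(o - 5)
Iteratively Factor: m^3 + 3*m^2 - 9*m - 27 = (m - 3)*(m^2 + 6*m + 9) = (m - 3)*(m + 3)*(m + 3)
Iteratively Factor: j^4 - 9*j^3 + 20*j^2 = (j - 4)*(j^3 - 5*j^2) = j*(j - 4)*(j^2 - 5*j) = j*(j - 5)*(j - 4)*(j)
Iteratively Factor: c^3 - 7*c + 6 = (c - 2)*(c^2 + 2*c - 3) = (c - 2)*(c + 3)*(c - 1)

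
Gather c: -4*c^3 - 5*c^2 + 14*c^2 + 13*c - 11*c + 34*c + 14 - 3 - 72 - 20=-4*c^3 + 9*c^2 + 36*c - 81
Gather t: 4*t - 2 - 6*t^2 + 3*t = -6*t^2 + 7*t - 2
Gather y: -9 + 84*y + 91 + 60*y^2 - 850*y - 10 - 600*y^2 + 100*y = -540*y^2 - 666*y + 72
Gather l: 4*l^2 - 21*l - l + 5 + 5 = 4*l^2 - 22*l + 10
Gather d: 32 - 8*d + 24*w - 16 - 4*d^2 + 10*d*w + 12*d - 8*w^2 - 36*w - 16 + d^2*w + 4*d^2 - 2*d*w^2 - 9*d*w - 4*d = d^2*w + d*(-2*w^2 + w) - 8*w^2 - 12*w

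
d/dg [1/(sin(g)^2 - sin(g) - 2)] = (1 - 2*sin(g))*cos(g)/(sin(g) + cos(g)^2 + 1)^2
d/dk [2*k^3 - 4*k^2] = 2*k*(3*k - 4)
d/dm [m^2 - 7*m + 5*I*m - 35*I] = 2*m - 7 + 5*I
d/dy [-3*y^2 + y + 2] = 1 - 6*y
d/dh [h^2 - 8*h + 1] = 2*h - 8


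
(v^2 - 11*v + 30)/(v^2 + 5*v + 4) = (v^2 - 11*v + 30)/(v^2 + 5*v + 4)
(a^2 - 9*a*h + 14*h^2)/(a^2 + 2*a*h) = (a^2 - 9*a*h + 14*h^2)/(a*(a + 2*h))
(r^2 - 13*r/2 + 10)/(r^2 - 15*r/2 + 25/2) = (r - 4)/(r - 5)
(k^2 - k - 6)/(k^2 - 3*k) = (k + 2)/k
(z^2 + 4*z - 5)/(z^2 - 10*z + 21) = (z^2 + 4*z - 5)/(z^2 - 10*z + 21)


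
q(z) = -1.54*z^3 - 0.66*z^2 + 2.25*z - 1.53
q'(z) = -4.62*z^2 - 1.32*z + 2.25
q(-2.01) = 3.79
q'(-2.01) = -13.76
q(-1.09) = -2.77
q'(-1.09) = -1.80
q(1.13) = -2.05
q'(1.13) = -5.14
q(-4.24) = 94.45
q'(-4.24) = -75.21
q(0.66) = -0.78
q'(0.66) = -0.63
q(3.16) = -49.60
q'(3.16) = -48.05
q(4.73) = -168.62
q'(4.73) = -107.36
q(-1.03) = -2.86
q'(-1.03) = -1.29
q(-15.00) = 5013.72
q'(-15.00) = -1017.45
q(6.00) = -344.43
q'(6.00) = -171.99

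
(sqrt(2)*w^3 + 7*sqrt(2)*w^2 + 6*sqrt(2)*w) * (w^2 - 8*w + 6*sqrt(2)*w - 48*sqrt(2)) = sqrt(2)*w^5 - sqrt(2)*w^4 + 12*w^4 - 50*sqrt(2)*w^3 - 12*w^3 - 600*w^2 - 48*sqrt(2)*w^2 - 576*w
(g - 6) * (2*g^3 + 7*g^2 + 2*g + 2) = 2*g^4 - 5*g^3 - 40*g^2 - 10*g - 12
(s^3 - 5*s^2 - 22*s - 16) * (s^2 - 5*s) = s^5 - 10*s^4 + 3*s^3 + 94*s^2 + 80*s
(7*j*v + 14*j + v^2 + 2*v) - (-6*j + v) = 7*j*v + 20*j + v^2 + v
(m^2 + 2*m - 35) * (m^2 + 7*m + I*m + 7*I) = m^4 + 9*m^3 + I*m^3 - 21*m^2 + 9*I*m^2 - 245*m - 21*I*m - 245*I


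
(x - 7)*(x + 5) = x^2 - 2*x - 35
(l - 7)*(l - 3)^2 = l^3 - 13*l^2 + 51*l - 63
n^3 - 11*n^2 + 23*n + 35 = (n - 7)*(n - 5)*(n + 1)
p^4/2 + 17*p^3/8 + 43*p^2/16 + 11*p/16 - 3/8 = (p/2 + 1)*(p - 1/4)*(p + 1)*(p + 3/2)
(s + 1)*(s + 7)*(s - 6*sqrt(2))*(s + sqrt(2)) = s^4 - 5*sqrt(2)*s^3 + 8*s^3 - 40*sqrt(2)*s^2 - 5*s^2 - 96*s - 35*sqrt(2)*s - 84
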